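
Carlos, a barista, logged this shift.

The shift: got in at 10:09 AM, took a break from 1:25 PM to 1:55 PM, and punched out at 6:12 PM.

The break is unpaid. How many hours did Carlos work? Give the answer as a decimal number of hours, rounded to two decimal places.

7.55 hours

The shift: 10:09 AM–6:12 PM = 8 h 3 min; less 30 min break → 7 h 33 min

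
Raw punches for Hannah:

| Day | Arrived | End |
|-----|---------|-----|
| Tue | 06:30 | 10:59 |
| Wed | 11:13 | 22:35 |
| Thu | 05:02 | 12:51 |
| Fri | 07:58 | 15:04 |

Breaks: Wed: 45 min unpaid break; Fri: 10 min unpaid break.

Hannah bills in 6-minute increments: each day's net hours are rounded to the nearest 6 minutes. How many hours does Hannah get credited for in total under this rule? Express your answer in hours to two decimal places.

29.80 hours

Tue: 06:30–10:59 = 4 h 29 min → rounds to 4 h 30 min
Wed: 11:13–22:35 = 11 h 22 min − 45 min = 10 h 37 min → rounds to 10 h 36 min
Thu: 05:02–12:51 = 7 h 49 min → rounds to 7 h 48 min
Fri: 07:58–15:04 = 7 h 6 min − 10 min = 6 h 56 min → rounds to 6 h 54 min
Total credited: 29 h 48 min.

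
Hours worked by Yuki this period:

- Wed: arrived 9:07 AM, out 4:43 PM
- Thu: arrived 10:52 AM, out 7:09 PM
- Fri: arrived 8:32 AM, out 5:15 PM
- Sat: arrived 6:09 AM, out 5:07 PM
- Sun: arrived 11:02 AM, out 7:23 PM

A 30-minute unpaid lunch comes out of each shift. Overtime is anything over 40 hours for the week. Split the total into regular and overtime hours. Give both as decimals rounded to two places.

Wed: 9:07 AM–4:43 PM = 7 h 36 min; less 30 min break → 7 h 6 min
Thu: 10:52 AM–7:09 PM = 8 h 17 min; less 30 min break → 7 h 47 min
Fri: 8:32 AM–5:15 PM = 8 h 43 min; less 30 min break → 8 h 13 min
Sat: 6:09 AM–5:07 PM = 10 h 58 min; less 30 min break → 10 h 28 min
Sun: 11:02 AM–7:23 PM = 8 h 21 min; less 30 min break → 7 h 51 min
Total worked: 41 h 25 min = 41.42 h.
Threshold 40 h → overtime 1 h 25 min, regular 40 h 0 min.

Regular 40.00 hours, overtime 1.42 hours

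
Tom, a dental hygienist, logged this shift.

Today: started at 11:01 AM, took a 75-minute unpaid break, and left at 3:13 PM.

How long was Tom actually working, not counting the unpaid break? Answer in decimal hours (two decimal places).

2.95 hours

Today: 11:01 AM–3:13 PM = 4 h 12 min; less 75 min break → 2 h 57 min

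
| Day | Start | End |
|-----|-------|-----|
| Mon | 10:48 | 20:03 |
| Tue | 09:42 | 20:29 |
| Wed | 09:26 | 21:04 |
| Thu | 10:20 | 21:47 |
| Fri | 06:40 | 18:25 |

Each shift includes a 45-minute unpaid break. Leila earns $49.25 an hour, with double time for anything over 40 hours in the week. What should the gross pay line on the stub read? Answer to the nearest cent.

Mon: 10:48–20:03 = 9 h 15 min; less 45 min break → 8 h 30 min
Tue: 09:42–20:29 = 10 h 47 min; less 45 min break → 10 h 2 min
Wed: 09:26–21:04 = 11 h 38 min; less 45 min break → 10 h 53 min
Thu: 10:20–21:47 = 11 h 27 min; less 45 min break → 10 h 42 min
Fri: 06:40–18:25 = 11 h 45 min; less 45 min break → 11 h 0 min
Total worked: 51 h 7 min = 3067 min.
Regular 40 h 0 min = 2400 min at $49.25/h; overtime 11 h 7 min = 667 min at $98.50/h.
Pay = (2400 × $49.25 + 667 × $98.50) ÷ 60 = $3064.99.

$3064.99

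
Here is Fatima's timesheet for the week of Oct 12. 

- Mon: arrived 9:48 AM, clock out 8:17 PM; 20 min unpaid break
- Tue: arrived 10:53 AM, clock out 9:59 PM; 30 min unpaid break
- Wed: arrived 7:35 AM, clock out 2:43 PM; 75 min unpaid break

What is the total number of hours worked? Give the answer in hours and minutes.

26 h 38 min

Mon: 9:48 AM–8:17 PM = 10 h 29 min; less 20 min break → 10 h 9 min
Tue: 10:53 AM–9:59 PM = 11 h 6 min; less 30 min break → 10 h 36 min
Wed: 7:35 AM–2:43 PM = 7 h 8 min; less 75 min break → 5 h 53 min
Total: 10 h 9 min + 10 h 36 min + 5 h 53 min = 26 h 38 min.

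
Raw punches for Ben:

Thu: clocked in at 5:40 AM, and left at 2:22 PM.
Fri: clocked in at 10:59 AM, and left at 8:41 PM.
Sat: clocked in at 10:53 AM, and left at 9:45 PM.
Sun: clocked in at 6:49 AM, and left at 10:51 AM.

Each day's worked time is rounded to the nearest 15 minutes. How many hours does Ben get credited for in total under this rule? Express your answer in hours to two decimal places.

Thu: 5:40 AM–2:22 PM = 8 h 42 min → rounds to 8 h 45 min
Fri: 10:59 AM–8:41 PM = 9 h 42 min → rounds to 9 h 45 min
Sat: 10:53 AM–9:45 PM = 10 h 52 min → rounds to 10 h 45 min
Sun: 6:49 AM–10:51 AM = 4 h 2 min → rounds to 4 h 0 min
Total credited: 33 h 15 min.

33.25 hours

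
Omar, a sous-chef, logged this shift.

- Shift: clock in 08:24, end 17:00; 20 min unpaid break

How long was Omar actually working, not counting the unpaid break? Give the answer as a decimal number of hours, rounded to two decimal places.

Shift: 08:24–17:00 = 8 h 36 min; less 20 min break → 8 h 16 min

8.27 hours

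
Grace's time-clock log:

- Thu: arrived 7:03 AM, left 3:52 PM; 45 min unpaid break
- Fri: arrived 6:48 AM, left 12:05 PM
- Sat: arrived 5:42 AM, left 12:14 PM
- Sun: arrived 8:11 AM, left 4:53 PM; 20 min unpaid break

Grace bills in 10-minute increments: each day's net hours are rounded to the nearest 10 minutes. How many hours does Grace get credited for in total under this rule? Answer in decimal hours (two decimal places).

Thu: 7:03 AM–3:52 PM = 8 h 49 min − 45 min = 8 h 4 min → rounds to 8 h 0 min
Fri: 6:48 AM–12:05 PM = 5 h 17 min → rounds to 5 h 20 min
Sat: 5:42 AM–12:14 PM = 6 h 32 min → rounds to 6 h 30 min
Sun: 8:11 AM–4:53 PM = 8 h 42 min − 20 min = 8 h 22 min → rounds to 8 h 20 min
Total credited: 28 h 10 min.

28.17 hours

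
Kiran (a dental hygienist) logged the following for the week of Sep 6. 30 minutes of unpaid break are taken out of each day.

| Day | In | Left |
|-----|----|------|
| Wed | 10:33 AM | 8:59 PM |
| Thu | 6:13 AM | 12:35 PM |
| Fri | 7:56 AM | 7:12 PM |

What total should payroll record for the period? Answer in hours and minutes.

26 h 34 min

Wed: 10:33 AM–8:59 PM = 10 h 26 min; less 30 min break → 9 h 56 min
Thu: 6:13 AM–12:35 PM = 6 h 22 min; less 30 min break → 5 h 52 min
Fri: 7:56 AM–7:12 PM = 11 h 16 min; less 30 min break → 10 h 46 min
Total: 9 h 56 min + 5 h 52 min + 10 h 46 min = 26 h 34 min.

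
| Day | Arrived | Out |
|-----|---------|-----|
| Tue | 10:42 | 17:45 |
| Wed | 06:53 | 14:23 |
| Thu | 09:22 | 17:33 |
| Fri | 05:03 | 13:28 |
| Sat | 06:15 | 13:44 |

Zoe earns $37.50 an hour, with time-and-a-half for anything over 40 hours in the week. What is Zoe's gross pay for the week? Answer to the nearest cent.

Tue: 10:42–17:45 = 7 h 3 min
Wed: 06:53–14:23 = 7 h 30 min
Thu: 09:22–17:33 = 8 h 11 min
Fri: 05:03–13:28 = 8 h 25 min
Sat: 06:15–13:44 = 7 h 29 min
Total worked: 38 h 38 min = 2318 min.
Regular 38 h 38 min = 2318 min at $37.50/h; overtime 0 h 0 min = 0 min at $56.25/h.
Pay = (2318 × $37.50 + 0 × $56.25) ÷ 60 = $1448.75.

$1448.75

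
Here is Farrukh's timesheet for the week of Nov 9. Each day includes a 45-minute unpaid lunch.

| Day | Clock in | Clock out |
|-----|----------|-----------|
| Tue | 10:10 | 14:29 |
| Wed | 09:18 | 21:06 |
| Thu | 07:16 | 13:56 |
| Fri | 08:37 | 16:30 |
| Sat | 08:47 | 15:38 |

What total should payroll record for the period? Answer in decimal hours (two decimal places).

Tue: 10:10–14:29 = 4 h 19 min; less 45 min break → 3 h 34 min
Wed: 09:18–21:06 = 11 h 48 min; less 45 min break → 11 h 3 min
Thu: 07:16–13:56 = 6 h 40 min; less 45 min break → 5 h 55 min
Fri: 08:37–16:30 = 7 h 53 min; less 45 min break → 7 h 8 min
Sat: 08:47–15:38 = 6 h 51 min; less 45 min break → 6 h 6 min
Total: 3 h 34 min + 11 h 3 min + 5 h 55 min + 7 h 8 min + 6 h 6 min = 33 h 46 min.

33.77 hours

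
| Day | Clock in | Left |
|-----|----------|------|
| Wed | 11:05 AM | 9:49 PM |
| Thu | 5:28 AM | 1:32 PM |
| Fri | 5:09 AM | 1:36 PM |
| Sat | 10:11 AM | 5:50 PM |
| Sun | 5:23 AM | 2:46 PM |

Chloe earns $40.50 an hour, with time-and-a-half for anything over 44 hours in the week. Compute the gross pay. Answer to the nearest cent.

Wed: 11:05 AM–9:49 PM = 10 h 44 min
Thu: 5:28 AM–1:32 PM = 8 h 4 min
Fri: 5:09 AM–1:36 PM = 8 h 27 min
Sat: 10:11 AM–5:50 PM = 7 h 39 min
Sun: 5:23 AM–2:46 PM = 9 h 23 min
Total worked: 44 h 17 min = 2657 min.
Regular 44 h 0 min = 2640 min at $40.50/h; overtime 0 h 17 min = 17 min at $60.75/h.
Pay = (2640 × $40.50 + 17 × $60.75) ÷ 60 = $1799.21.

$1799.21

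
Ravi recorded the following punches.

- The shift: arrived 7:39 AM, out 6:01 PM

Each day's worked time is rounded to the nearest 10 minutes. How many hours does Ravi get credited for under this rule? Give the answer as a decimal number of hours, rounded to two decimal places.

The shift: 7:39 AM–6:01 PM = 10 h 22 min → rounds to 10 h 20 min

10.33 hours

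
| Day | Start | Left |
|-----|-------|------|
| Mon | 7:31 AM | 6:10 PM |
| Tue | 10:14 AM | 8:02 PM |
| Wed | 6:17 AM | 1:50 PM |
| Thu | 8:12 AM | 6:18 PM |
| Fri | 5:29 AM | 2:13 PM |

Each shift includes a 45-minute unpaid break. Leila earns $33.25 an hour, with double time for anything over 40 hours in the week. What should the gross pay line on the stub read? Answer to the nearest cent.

$1535.04

Mon: 7:31 AM–6:10 PM = 10 h 39 min; less 45 min break → 9 h 54 min
Tue: 10:14 AM–8:02 PM = 9 h 48 min; less 45 min break → 9 h 3 min
Wed: 6:17 AM–1:50 PM = 7 h 33 min; less 45 min break → 6 h 48 min
Thu: 8:12 AM–6:18 PM = 10 h 6 min; less 45 min break → 9 h 21 min
Fri: 5:29 AM–2:13 PM = 8 h 44 min; less 45 min break → 7 h 59 min
Total worked: 43 h 5 min = 2585 min.
Regular 40 h 0 min = 2400 min at $33.25/h; overtime 3 h 5 min = 185 min at $66.50/h.
Pay = (2400 × $33.25 + 185 × $66.50) ÷ 60 = $1535.04.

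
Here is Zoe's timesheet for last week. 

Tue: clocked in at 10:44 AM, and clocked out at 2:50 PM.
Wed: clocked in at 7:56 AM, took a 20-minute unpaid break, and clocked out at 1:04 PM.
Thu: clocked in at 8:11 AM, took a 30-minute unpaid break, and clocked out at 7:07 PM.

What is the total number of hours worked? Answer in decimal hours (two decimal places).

Tue: 10:44 AM–2:50 PM = 4 h 6 min
Wed: 7:56 AM–1:04 PM = 5 h 8 min; less 20 min break → 4 h 48 min
Thu: 8:11 AM–7:07 PM = 10 h 56 min; less 30 min break → 10 h 26 min
Total: 4 h 6 min + 4 h 48 min + 10 h 26 min = 19 h 20 min.

19.33 hours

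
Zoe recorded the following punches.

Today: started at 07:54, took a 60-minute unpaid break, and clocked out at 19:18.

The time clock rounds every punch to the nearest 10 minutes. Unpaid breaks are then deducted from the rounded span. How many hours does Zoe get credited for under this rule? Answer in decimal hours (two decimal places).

Today: in 07:54→07:50, out 19:18→19:20; 11 h 30 min − 60 min = 10 h 30 min

10.50 hours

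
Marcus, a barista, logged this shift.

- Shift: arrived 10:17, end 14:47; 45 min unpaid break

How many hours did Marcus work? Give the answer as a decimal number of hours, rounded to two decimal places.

Shift: 10:17–14:47 = 4 h 30 min; less 45 min break → 3 h 45 min

3.75 hours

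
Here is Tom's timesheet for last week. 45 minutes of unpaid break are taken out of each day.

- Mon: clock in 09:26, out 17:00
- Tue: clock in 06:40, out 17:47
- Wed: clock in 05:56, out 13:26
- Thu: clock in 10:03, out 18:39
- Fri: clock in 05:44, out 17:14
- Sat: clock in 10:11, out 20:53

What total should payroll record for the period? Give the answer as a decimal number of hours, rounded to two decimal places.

Mon: 09:26–17:00 = 7 h 34 min; less 45 min break → 6 h 49 min
Tue: 06:40–17:47 = 11 h 7 min; less 45 min break → 10 h 22 min
Wed: 05:56–13:26 = 7 h 30 min; less 45 min break → 6 h 45 min
Thu: 10:03–18:39 = 8 h 36 min; less 45 min break → 7 h 51 min
Fri: 05:44–17:14 = 11 h 30 min; less 45 min break → 10 h 45 min
Sat: 10:11–20:53 = 10 h 42 min; less 45 min break → 9 h 57 min
Total: 6 h 49 min + 10 h 22 min + 6 h 45 min + 7 h 51 min + 10 h 45 min + 9 h 57 min = 52 h 29 min.

52.48 hours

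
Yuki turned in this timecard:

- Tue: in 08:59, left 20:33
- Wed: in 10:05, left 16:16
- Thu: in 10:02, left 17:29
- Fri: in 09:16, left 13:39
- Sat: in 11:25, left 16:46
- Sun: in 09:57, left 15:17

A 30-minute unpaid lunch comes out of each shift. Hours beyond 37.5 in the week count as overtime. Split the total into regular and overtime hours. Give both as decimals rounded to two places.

Tue: 08:59–20:33 = 11 h 34 min; less 30 min break → 11 h 4 min
Wed: 10:05–16:16 = 6 h 11 min; less 30 min break → 5 h 41 min
Thu: 10:02–17:29 = 7 h 27 min; less 30 min break → 6 h 57 min
Fri: 09:16–13:39 = 4 h 23 min; less 30 min break → 3 h 53 min
Sat: 11:25–16:46 = 5 h 21 min; less 30 min break → 4 h 51 min
Sun: 09:57–15:17 = 5 h 20 min; less 30 min break → 4 h 50 min
Total worked: 37 h 16 min = 37.27 h.
Threshold 37.5 h → overtime 0 h 0 min, regular 37 h 16 min.

Regular 37.27 hours, overtime 0.00 hours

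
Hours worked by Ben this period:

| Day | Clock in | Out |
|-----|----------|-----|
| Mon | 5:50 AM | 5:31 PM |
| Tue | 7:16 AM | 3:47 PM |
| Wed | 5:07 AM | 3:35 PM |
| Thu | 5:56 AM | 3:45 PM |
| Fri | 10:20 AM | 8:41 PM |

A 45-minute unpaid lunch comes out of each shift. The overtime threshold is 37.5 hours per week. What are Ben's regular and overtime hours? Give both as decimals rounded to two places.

Mon: 5:50 AM–5:31 PM = 11 h 41 min; less 45 min break → 10 h 56 min
Tue: 7:16 AM–3:47 PM = 8 h 31 min; less 45 min break → 7 h 46 min
Wed: 5:07 AM–3:35 PM = 10 h 28 min; less 45 min break → 9 h 43 min
Thu: 5:56 AM–3:45 PM = 9 h 49 min; less 45 min break → 9 h 4 min
Fri: 10:20 AM–8:41 PM = 10 h 21 min; less 45 min break → 9 h 36 min
Total worked: 47 h 5 min = 47.08 h.
Threshold 37.5 h → overtime 9 h 35 min, regular 37 h 30 min.

Regular 37.50 hours, overtime 9.58 hours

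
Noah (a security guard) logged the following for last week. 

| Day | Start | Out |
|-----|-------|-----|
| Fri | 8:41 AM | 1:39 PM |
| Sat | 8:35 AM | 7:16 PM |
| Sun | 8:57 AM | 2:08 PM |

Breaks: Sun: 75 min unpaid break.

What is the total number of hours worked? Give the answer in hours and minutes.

Fri: 8:41 AM–1:39 PM = 4 h 58 min
Sat: 8:35 AM–7:16 PM = 10 h 41 min
Sun: 8:57 AM–2:08 PM = 5 h 11 min; less 75 min break → 3 h 56 min
Total: 4 h 58 min + 10 h 41 min + 3 h 56 min = 19 h 35 min.

19 h 35 min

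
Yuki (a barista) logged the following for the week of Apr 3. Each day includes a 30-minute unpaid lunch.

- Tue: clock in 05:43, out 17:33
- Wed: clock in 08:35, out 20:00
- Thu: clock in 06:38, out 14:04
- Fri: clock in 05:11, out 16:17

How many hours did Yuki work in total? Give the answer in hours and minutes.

Tue: 05:43–17:33 = 11 h 50 min; less 30 min break → 11 h 20 min
Wed: 08:35–20:00 = 11 h 25 min; less 30 min break → 10 h 55 min
Thu: 06:38–14:04 = 7 h 26 min; less 30 min break → 6 h 56 min
Fri: 05:11–16:17 = 11 h 6 min; less 30 min break → 10 h 36 min
Total: 11 h 20 min + 10 h 55 min + 6 h 56 min + 10 h 36 min = 39 h 47 min.

39 h 47 min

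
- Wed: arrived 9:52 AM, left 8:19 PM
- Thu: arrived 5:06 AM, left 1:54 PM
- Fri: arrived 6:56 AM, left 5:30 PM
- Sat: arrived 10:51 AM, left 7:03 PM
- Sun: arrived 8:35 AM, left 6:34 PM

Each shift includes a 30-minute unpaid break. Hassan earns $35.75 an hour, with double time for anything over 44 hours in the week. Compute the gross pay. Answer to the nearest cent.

$1680.25

Wed: 9:52 AM–8:19 PM = 10 h 27 min; less 30 min break → 9 h 57 min
Thu: 5:06 AM–1:54 PM = 8 h 48 min; less 30 min break → 8 h 18 min
Fri: 6:56 AM–5:30 PM = 10 h 34 min; less 30 min break → 10 h 4 min
Sat: 10:51 AM–7:03 PM = 8 h 12 min; less 30 min break → 7 h 42 min
Sun: 8:35 AM–6:34 PM = 9 h 59 min; less 30 min break → 9 h 29 min
Total worked: 45 h 30 min = 2730 min.
Regular 44 h 0 min = 2640 min at $35.75/h; overtime 1 h 30 min = 90 min at $71.50/h.
Pay = (2640 × $35.75 + 90 × $71.50) ÷ 60 = $1680.25.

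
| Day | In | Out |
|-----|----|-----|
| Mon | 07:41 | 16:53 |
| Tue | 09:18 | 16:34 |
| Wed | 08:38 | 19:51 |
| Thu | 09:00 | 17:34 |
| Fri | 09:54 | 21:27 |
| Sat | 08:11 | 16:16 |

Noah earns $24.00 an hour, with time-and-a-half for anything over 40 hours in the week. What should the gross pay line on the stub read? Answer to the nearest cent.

$1531.80

Mon: 07:41–16:53 = 9 h 12 min
Tue: 09:18–16:34 = 7 h 16 min
Wed: 08:38–19:51 = 11 h 13 min
Thu: 09:00–17:34 = 8 h 34 min
Fri: 09:54–21:27 = 11 h 33 min
Sat: 08:11–16:16 = 8 h 5 min
Total worked: 55 h 53 min = 3353 min.
Regular 40 h 0 min = 2400 min at $24.00/h; overtime 15 h 53 min = 953 min at $36.00/h.
Pay = (2400 × $24.00 + 953 × $36.00) ÷ 60 = $1531.80.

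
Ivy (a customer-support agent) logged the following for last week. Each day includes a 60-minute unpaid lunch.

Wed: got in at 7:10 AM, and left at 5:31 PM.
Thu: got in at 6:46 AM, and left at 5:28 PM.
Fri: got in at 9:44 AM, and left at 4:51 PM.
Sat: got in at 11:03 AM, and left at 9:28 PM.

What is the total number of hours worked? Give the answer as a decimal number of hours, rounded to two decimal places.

34.58 hours

Wed: 7:10 AM–5:31 PM = 10 h 21 min; less 60 min break → 9 h 21 min
Thu: 6:46 AM–5:28 PM = 10 h 42 min; less 60 min break → 9 h 42 min
Fri: 9:44 AM–4:51 PM = 7 h 7 min; less 60 min break → 6 h 7 min
Sat: 11:03 AM–9:28 PM = 10 h 25 min; less 60 min break → 9 h 25 min
Total: 9 h 21 min + 9 h 42 min + 6 h 7 min + 9 h 25 min = 34 h 35 min.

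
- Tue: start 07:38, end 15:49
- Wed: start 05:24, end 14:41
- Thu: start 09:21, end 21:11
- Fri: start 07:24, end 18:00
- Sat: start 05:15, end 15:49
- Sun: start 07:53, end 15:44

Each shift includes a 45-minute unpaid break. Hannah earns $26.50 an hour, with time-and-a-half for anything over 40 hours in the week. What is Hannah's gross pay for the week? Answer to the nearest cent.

Tue: 07:38–15:49 = 8 h 11 min; less 45 min break → 7 h 26 min
Wed: 05:24–14:41 = 9 h 17 min; less 45 min break → 8 h 32 min
Thu: 09:21–21:11 = 11 h 50 min; less 45 min break → 11 h 5 min
Fri: 07:24–18:00 = 10 h 36 min; less 45 min break → 9 h 51 min
Sat: 05:15–15:49 = 10 h 34 min; less 45 min break → 9 h 49 min
Sun: 07:53–15:44 = 7 h 51 min; less 45 min break → 7 h 6 min
Total worked: 53 h 49 min = 3229 min.
Regular 40 h 0 min = 2400 min at $26.50/h; overtime 13 h 49 min = 829 min at $39.75/h.
Pay = (2400 × $26.50 + 829 × $39.75) ÷ 60 = $1609.21.

$1609.21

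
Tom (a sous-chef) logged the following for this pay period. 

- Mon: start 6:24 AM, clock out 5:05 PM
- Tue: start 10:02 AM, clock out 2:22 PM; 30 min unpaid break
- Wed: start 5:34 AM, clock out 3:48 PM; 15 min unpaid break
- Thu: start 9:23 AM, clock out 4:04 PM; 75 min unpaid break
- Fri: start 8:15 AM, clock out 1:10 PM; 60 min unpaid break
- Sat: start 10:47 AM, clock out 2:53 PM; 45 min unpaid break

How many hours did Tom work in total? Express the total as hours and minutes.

Mon: 6:24 AM–5:05 PM = 10 h 41 min
Tue: 10:02 AM–2:22 PM = 4 h 20 min; less 30 min break → 3 h 50 min
Wed: 5:34 AM–3:48 PM = 10 h 14 min; less 15 min break → 9 h 59 min
Thu: 9:23 AM–4:04 PM = 6 h 41 min; less 75 min break → 5 h 26 min
Fri: 8:15 AM–1:10 PM = 4 h 55 min; less 60 min break → 3 h 55 min
Sat: 10:47 AM–2:53 PM = 4 h 6 min; less 45 min break → 3 h 21 min
Total: 10 h 41 min + 3 h 50 min + 9 h 59 min + 5 h 26 min + 3 h 55 min + 3 h 21 min = 37 h 12 min.

37 h 12 min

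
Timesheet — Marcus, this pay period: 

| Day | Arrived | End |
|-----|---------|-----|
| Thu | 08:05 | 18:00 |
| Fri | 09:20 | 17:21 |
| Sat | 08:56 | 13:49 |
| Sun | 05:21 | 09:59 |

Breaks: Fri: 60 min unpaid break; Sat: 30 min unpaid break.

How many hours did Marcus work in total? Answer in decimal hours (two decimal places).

25.95 hours

Thu: 08:05–18:00 = 9 h 55 min
Fri: 09:20–17:21 = 8 h 1 min; less 60 min break → 7 h 1 min
Sat: 08:56–13:49 = 4 h 53 min; less 30 min break → 4 h 23 min
Sun: 05:21–09:59 = 4 h 38 min
Total: 9 h 55 min + 7 h 1 min + 4 h 23 min + 4 h 38 min = 25 h 57 min.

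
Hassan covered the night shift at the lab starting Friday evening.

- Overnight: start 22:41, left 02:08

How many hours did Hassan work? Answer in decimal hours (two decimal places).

Overnight: 22:41 → midnight = 1 h 19 min; midnight → 02:08 = 2 h 8 min; span 3 h 27 min

3.45 hours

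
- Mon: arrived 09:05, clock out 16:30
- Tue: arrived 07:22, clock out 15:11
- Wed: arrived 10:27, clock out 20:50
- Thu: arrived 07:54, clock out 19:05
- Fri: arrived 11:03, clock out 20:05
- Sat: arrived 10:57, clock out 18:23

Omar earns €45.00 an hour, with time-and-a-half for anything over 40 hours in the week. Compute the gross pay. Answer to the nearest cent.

Mon: 09:05–16:30 = 7 h 25 min
Tue: 07:22–15:11 = 7 h 49 min
Wed: 10:27–20:50 = 10 h 23 min
Thu: 07:54–19:05 = 11 h 11 min
Fri: 11:03–20:05 = 9 h 2 min
Sat: 10:57–18:23 = 7 h 26 min
Total worked: 53 h 16 min = 3196 min.
Regular 40 h 0 min = 2400 min at €45.00/h; overtime 13 h 16 min = 796 min at €67.50/h.
Pay = (2400 × €45.00 + 796 × €67.50) ÷ 60 = €2695.50.

€2695.50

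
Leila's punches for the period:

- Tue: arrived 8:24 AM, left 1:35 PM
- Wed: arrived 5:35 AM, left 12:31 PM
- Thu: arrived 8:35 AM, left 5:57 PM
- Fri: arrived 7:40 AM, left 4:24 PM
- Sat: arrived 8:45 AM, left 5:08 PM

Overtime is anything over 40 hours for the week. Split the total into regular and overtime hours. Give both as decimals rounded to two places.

Tue: 8:24 AM–1:35 PM = 5 h 11 min
Wed: 5:35 AM–12:31 PM = 6 h 56 min
Thu: 8:35 AM–5:57 PM = 9 h 22 min
Fri: 7:40 AM–4:24 PM = 8 h 44 min
Sat: 8:45 AM–5:08 PM = 8 h 23 min
Total worked: 38 h 36 min = 38.60 h.
Threshold 40 h → overtime 0 h 0 min, regular 38 h 36 min.

Regular 38.60 hours, overtime 0.00 hours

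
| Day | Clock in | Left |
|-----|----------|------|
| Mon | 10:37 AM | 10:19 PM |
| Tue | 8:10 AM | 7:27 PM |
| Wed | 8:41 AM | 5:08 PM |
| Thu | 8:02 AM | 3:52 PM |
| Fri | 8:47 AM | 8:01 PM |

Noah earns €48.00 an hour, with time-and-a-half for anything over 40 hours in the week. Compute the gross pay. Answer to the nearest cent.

€2676.00

Mon: 10:37 AM–10:19 PM = 11 h 42 min
Tue: 8:10 AM–7:27 PM = 11 h 17 min
Wed: 8:41 AM–5:08 PM = 8 h 27 min
Thu: 8:02 AM–3:52 PM = 7 h 50 min
Fri: 8:47 AM–8:01 PM = 11 h 14 min
Total worked: 50 h 30 min = 3030 min.
Regular 40 h 0 min = 2400 min at €48.00/h; overtime 10 h 30 min = 630 min at €72.00/h.
Pay = (2400 × €48.00 + 630 × €72.00) ÷ 60 = €2676.00.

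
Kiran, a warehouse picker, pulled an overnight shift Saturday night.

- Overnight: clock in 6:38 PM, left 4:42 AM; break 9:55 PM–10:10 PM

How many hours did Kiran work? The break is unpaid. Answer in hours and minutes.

Overnight: 6:38 PM → midnight = 5 h 22 min; midnight → 4:42 AM = 4 h 42 min; span 10 h 4 min; less 15 min break → 9 h 49 min

9 h 49 min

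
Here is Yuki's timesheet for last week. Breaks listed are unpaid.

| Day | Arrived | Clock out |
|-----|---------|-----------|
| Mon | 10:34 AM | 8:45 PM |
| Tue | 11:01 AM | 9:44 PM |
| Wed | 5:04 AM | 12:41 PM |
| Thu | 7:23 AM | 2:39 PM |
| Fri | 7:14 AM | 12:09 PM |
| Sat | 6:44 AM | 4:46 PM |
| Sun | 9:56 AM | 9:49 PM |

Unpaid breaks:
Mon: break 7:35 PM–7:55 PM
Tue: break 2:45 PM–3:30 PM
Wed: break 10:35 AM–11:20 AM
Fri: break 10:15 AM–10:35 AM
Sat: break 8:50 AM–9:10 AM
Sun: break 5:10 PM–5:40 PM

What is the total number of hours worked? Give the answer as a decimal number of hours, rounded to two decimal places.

Mon: 10:34 AM–8:45 PM = 10 h 11 min; less 20 min break → 9 h 51 min
Tue: 11:01 AM–9:44 PM = 10 h 43 min; less 45 min break → 9 h 58 min
Wed: 5:04 AM–12:41 PM = 7 h 37 min; less 45 min break → 6 h 52 min
Thu: 7:23 AM–2:39 PM = 7 h 16 min
Fri: 7:14 AM–12:09 PM = 4 h 55 min; less 20 min break → 4 h 35 min
Sat: 6:44 AM–4:46 PM = 10 h 2 min; less 20 min break → 9 h 42 min
Sun: 9:56 AM–9:49 PM = 11 h 53 min; less 30 min break → 11 h 23 min
Total: 9 h 51 min + 9 h 58 min + 6 h 52 min + 7 h 16 min + 4 h 35 min + 9 h 42 min + 11 h 23 min = 59 h 37 min.

59.62 hours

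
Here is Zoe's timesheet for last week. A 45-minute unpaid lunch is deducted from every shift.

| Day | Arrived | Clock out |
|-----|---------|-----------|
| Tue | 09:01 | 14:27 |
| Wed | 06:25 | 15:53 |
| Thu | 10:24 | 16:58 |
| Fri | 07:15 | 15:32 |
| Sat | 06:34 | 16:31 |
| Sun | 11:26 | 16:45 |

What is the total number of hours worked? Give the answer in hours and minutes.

40 h 31 min

Tue: 09:01–14:27 = 5 h 26 min; less 45 min break → 4 h 41 min
Wed: 06:25–15:53 = 9 h 28 min; less 45 min break → 8 h 43 min
Thu: 10:24–16:58 = 6 h 34 min; less 45 min break → 5 h 49 min
Fri: 07:15–15:32 = 8 h 17 min; less 45 min break → 7 h 32 min
Sat: 06:34–16:31 = 9 h 57 min; less 45 min break → 9 h 12 min
Sun: 11:26–16:45 = 5 h 19 min; less 45 min break → 4 h 34 min
Total: 4 h 41 min + 8 h 43 min + 5 h 49 min + 7 h 32 min + 9 h 12 min + 4 h 34 min = 40 h 31 min.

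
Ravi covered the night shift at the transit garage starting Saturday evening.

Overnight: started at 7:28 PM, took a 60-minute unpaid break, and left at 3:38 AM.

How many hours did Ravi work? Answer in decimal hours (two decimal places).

Overnight: 7:28 PM → midnight = 4 h 32 min; midnight → 3:38 AM = 3 h 38 min; span 8 h 10 min; less 60 min break → 7 h 10 min

7.17 hours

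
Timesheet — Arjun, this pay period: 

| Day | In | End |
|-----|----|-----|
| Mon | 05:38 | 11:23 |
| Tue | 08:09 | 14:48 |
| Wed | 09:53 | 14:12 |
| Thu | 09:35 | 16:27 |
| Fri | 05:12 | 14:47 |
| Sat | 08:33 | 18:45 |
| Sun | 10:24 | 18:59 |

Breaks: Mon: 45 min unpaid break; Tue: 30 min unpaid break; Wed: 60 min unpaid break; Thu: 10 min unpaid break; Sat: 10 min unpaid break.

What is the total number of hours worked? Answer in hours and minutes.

49 h 22 min

Mon: 05:38–11:23 = 5 h 45 min; less 45 min break → 5 h 0 min
Tue: 08:09–14:48 = 6 h 39 min; less 30 min break → 6 h 9 min
Wed: 09:53–14:12 = 4 h 19 min; less 60 min break → 3 h 19 min
Thu: 09:35–16:27 = 6 h 52 min; less 10 min break → 6 h 42 min
Fri: 05:12–14:47 = 9 h 35 min
Sat: 08:33–18:45 = 10 h 12 min; less 10 min break → 10 h 2 min
Sun: 10:24–18:59 = 8 h 35 min
Total: 5 h 0 min + 6 h 9 min + 3 h 19 min + 6 h 42 min + 9 h 35 min + 10 h 2 min + 8 h 35 min = 49 h 22 min.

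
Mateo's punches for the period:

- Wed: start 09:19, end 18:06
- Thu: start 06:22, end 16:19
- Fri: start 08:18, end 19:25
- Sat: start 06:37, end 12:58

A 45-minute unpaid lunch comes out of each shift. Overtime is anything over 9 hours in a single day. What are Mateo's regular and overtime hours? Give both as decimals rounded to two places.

Wed: 09:19–18:06 = 8 h 47 min; less 45 min break → 8 h 2 min
Thu: 06:22–16:19 = 9 h 57 min; less 45 min break → 9 h 12 min
Fri: 08:18–19:25 = 11 h 7 min; less 45 min break → 10 h 22 min
Sat: 06:37–12:58 = 6 h 21 min; less 45 min break → 5 h 36 min
Wed reg 8 h 2 min / OT 0 h 0 min; Thu reg 9 h 0 min / OT 0 h 12 min; Fri reg 9 h 0 min / OT 1 h 22 min; Sat reg 5 h 36 min / OT 0 h 0 min.
Totals: regular 31 h 38 min, overtime 1 h 34 min.

Regular 31.63 hours, overtime 1.57 hours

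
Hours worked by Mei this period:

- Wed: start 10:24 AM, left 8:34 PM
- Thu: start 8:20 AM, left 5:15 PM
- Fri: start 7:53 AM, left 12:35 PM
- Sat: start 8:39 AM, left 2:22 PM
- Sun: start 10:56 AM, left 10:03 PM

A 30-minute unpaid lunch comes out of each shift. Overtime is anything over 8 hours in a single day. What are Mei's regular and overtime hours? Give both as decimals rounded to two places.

Wed: 10:24 AM–8:34 PM = 10 h 10 min; less 30 min break → 9 h 40 min
Thu: 8:20 AM–5:15 PM = 8 h 55 min; less 30 min break → 8 h 25 min
Fri: 7:53 AM–12:35 PM = 4 h 42 min; less 30 min break → 4 h 12 min
Sat: 8:39 AM–2:22 PM = 5 h 43 min; less 30 min break → 5 h 13 min
Sun: 10:56 AM–10:03 PM = 11 h 7 min; less 30 min break → 10 h 37 min
Wed reg 8 h 0 min / OT 1 h 40 min; Thu reg 8 h 0 min / OT 0 h 25 min; Fri reg 4 h 12 min / OT 0 h 0 min; Sat reg 5 h 13 min / OT 0 h 0 min; Sun reg 8 h 0 min / OT 2 h 37 min.
Totals: regular 33 h 25 min, overtime 4 h 42 min.

Regular 33.42 hours, overtime 4.70 hours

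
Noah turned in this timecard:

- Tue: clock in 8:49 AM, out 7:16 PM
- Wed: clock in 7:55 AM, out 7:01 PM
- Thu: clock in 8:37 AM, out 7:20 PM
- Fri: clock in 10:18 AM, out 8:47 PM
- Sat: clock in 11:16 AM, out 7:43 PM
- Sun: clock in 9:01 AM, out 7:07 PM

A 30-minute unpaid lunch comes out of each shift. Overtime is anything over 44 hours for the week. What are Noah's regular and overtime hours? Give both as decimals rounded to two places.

Tue: 8:49 AM–7:16 PM = 10 h 27 min; less 30 min break → 9 h 57 min
Wed: 7:55 AM–7:01 PM = 11 h 6 min; less 30 min break → 10 h 36 min
Thu: 8:37 AM–7:20 PM = 10 h 43 min; less 30 min break → 10 h 13 min
Fri: 10:18 AM–8:47 PM = 10 h 29 min; less 30 min break → 9 h 59 min
Sat: 11:16 AM–7:43 PM = 8 h 27 min; less 30 min break → 7 h 57 min
Sun: 9:01 AM–7:07 PM = 10 h 6 min; less 30 min break → 9 h 36 min
Total worked: 58 h 18 min = 58.30 h.
Threshold 44 h → overtime 14 h 18 min, regular 44 h 0 min.

Regular 44.00 hours, overtime 14.30 hours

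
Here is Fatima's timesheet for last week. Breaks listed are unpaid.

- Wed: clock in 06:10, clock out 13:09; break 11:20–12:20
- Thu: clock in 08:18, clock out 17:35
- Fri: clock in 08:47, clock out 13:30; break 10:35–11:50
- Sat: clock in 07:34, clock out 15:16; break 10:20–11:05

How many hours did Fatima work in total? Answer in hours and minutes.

25 h 41 min

Wed: 06:10–13:09 = 6 h 59 min; less 60 min break → 5 h 59 min
Thu: 08:18–17:35 = 9 h 17 min
Fri: 08:47–13:30 = 4 h 43 min; less 75 min break → 3 h 28 min
Sat: 07:34–15:16 = 7 h 42 min; less 45 min break → 6 h 57 min
Total: 5 h 59 min + 9 h 17 min + 3 h 28 min + 6 h 57 min = 25 h 41 min.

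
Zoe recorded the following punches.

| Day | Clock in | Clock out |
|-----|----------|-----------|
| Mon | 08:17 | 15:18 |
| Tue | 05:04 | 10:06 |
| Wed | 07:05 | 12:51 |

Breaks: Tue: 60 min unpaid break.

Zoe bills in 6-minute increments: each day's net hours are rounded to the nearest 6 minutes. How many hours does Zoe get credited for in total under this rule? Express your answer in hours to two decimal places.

16.80 hours

Mon: 08:17–15:18 = 7 h 1 min → rounds to 7 h 0 min
Tue: 05:04–10:06 = 5 h 2 min − 60 min = 4 h 2 min → rounds to 4 h 0 min
Wed: 07:05–12:51 = 5 h 46 min → rounds to 5 h 48 min
Total credited: 16 h 48 min.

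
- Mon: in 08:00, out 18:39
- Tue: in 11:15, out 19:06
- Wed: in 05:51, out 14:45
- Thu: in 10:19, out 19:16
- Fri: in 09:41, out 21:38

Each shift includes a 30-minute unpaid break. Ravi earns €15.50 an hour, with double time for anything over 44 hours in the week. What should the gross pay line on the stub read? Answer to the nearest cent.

€737.80

Mon: 08:00–18:39 = 10 h 39 min; less 30 min break → 10 h 9 min
Tue: 11:15–19:06 = 7 h 51 min; less 30 min break → 7 h 21 min
Wed: 05:51–14:45 = 8 h 54 min; less 30 min break → 8 h 24 min
Thu: 10:19–19:16 = 8 h 57 min; less 30 min break → 8 h 27 min
Fri: 09:41–21:38 = 11 h 57 min; less 30 min break → 11 h 27 min
Total worked: 45 h 48 min = 2748 min.
Regular 44 h 0 min = 2640 min at €15.50/h; overtime 1 h 48 min = 108 min at €31.00/h.
Pay = (2640 × €15.50 + 108 × €31.00) ÷ 60 = €737.80.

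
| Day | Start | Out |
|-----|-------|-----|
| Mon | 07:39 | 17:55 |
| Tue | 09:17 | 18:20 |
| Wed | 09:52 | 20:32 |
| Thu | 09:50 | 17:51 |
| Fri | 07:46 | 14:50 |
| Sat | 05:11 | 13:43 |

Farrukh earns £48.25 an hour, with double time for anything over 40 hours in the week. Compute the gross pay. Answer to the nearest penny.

£3242.40

Mon: 07:39–17:55 = 10 h 16 min
Tue: 09:17–18:20 = 9 h 3 min
Wed: 09:52–20:32 = 10 h 40 min
Thu: 09:50–17:51 = 8 h 1 min
Fri: 07:46–14:50 = 7 h 4 min
Sat: 05:11–13:43 = 8 h 32 min
Total worked: 53 h 36 min = 3216 min.
Regular 40 h 0 min = 2400 min at £48.25/h; overtime 13 h 36 min = 816 min at £96.50/h.
Pay = (2400 × £48.25 + 816 × £96.50) ÷ 60 = £3242.40.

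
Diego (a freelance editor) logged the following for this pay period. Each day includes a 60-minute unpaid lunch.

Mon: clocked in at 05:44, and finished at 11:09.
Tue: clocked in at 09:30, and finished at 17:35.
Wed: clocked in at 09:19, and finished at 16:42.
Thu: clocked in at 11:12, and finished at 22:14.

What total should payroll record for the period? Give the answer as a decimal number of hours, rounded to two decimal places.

27.92 hours

Mon: 05:44–11:09 = 5 h 25 min; less 60 min break → 4 h 25 min
Tue: 09:30–17:35 = 8 h 5 min; less 60 min break → 7 h 5 min
Wed: 09:19–16:42 = 7 h 23 min; less 60 min break → 6 h 23 min
Thu: 11:12–22:14 = 11 h 2 min; less 60 min break → 10 h 2 min
Total: 4 h 25 min + 7 h 5 min + 6 h 23 min + 10 h 2 min = 27 h 55 min.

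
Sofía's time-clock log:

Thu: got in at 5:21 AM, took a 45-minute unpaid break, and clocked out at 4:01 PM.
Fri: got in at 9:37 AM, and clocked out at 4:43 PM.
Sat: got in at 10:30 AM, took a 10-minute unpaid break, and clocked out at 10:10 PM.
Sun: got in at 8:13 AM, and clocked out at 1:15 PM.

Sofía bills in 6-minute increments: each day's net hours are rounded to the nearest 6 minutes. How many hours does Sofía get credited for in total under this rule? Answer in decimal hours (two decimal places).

33.50 hours

Thu: 5:21 AM–4:01 PM = 10 h 40 min − 45 min = 9 h 55 min → rounds to 9 h 54 min
Fri: 9:37 AM–4:43 PM = 7 h 6 min → rounds to 7 h 6 min
Sat: 10:30 AM–10:10 PM = 11 h 40 min − 10 min = 11 h 30 min → rounds to 11 h 30 min
Sun: 8:13 AM–1:15 PM = 5 h 2 min → rounds to 5 h 0 min
Total credited: 33 h 30 min.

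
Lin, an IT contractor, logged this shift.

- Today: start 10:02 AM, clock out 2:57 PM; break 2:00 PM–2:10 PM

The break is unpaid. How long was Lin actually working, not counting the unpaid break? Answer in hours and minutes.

4 h 45 min

Today: 10:02 AM–2:57 PM = 4 h 55 min; less 10 min break → 4 h 45 min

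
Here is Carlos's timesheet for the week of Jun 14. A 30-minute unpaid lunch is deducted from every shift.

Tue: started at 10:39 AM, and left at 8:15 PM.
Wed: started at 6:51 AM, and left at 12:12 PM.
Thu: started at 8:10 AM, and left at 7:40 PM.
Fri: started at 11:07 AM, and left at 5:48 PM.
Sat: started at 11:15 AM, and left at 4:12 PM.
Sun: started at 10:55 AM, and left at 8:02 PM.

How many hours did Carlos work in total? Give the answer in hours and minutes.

Tue: 10:39 AM–8:15 PM = 9 h 36 min; less 30 min break → 9 h 6 min
Wed: 6:51 AM–12:12 PM = 5 h 21 min; less 30 min break → 4 h 51 min
Thu: 8:10 AM–7:40 PM = 11 h 30 min; less 30 min break → 11 h 0 min
Fri: 11:07 AM–5:48 PM = 6 h 41 min; less 30 min break → 6 h 11 min
Sat: 11:15 AM–4:12 PM = 4 h 57 min; less 30 min break → 4 h 27 min
Sun: 10:55 AM–8:02 PM = 9 h 7 min; less 30 min break → 8 h 37 min
Total: 9 h 6 min + 4 h 51 min + 11 h 0 min + 6 h 11 min + 4 h 27 min + 8 h 37 min = 44 h 12 min.

44 h 12 min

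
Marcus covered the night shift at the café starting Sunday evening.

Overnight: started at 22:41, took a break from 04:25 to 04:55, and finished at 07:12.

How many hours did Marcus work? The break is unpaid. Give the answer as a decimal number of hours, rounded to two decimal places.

Overnight: 22:41 → midnight = 1 h 19 min; midnight → 07:12 = 7 h 12 min; span 8 h 31 min; less 30 min break → 8 h 1 min

8.02 hours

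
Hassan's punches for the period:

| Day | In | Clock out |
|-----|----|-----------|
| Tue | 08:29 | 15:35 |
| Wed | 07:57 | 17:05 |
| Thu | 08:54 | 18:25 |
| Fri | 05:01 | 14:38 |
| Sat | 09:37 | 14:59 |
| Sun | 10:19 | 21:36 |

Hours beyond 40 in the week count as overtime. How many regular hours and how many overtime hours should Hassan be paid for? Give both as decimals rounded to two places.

Tue: 08:29–15:35 = 7 h 6 min
Wed: 07:57–17:05 = 9 h 8 min
Thu: 08:54–18:25 = 9 h 31 min
Fri: 05:01–14:38 = 9 h 37 min
Sat: 09:37–14:59 = 5 h 22 min
Sun: 10:19–21:36 = 11 h 17 min
Total worked: 52 h 1 min = 52.02 h.
Threshold 40 h → overtime 12 h 1 min, regular 40 h 0 min.

Regular 40.00 hours, overtime 12.02 hours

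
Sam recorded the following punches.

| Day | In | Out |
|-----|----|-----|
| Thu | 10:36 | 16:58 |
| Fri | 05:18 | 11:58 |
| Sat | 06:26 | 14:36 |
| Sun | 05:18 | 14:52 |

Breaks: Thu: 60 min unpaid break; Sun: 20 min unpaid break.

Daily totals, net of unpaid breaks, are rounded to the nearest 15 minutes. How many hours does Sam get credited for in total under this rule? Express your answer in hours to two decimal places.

Thu: 10:36–16:58 = 6 h 22 min − 60 min = 5 h 22 min → rounds to 5 h 15 min
Fri: 05:18–11:58 = 6 h 40 min → rounds to 6 h 45 min
Sat: 06:26–14:36 = 8 h 10 min → rounds to 8 h 15 min
Sun: 05:18–14:52 = 9 h 34 min − 20 min = 9 h 14 min → rounds to 9 h 15 min
Total credited: 29 h 30 min.

29.50 hours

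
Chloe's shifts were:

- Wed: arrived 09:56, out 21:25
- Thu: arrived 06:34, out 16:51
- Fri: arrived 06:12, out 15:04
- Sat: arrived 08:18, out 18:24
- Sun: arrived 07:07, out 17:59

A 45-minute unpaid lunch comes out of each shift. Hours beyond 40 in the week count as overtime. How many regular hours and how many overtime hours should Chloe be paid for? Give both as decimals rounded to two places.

Wed: 09:56–21:25 = 11 h 29 min; less 45 min break → 10 h 44 min
Thu: 06:34–16:51 = 10 h 17 min; less 45 min break → 9 h 32 min
Fri: 06:12–15:04 = 8 h 52 min; less 45 min break → 8 h 7 min
Sat: 08:18–18:24 = 10 h 6 min; less 45 min break → 9 h 21 min
Sun: 07:07–17:59 = 10 h 52 min; less 45 min break → 10 h 7 min
Total worked: 47 h 51 min = 47.85 h.
Threshold 40 h → overtime 7 h 51 min, regular 40 h 0 min.

Regular 40.00 hours, overtime 7.85 hours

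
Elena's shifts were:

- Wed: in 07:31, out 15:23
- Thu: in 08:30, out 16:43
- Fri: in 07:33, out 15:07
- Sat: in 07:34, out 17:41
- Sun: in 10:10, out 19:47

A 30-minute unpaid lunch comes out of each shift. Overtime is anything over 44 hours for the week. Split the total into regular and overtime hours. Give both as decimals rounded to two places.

Regular 40.88 hours, overtime 0.00 hours

Wed: 07:31–15:23 = 7 h 52 min; less 30 min break → 7 h 22 min
Thu: 08:30–16:43 = 8 h 13 min; less 30 min break → 7 h 43 min
Fri: 07:33–15:07 = 7 h 34 min; less 30 min break → 7 h 4 min
Sat: 07:34–17:41 = 10 h 7 min; less 30 min break → 9 h 37 min
Sun: 10:10–19:47 = 9 h 37 min; less 30 min break → 9 h 7 min
Total worked: 40 h 53 min = 40.88 h.
Threshold 44 h → overtime 0 h 0 min, regular 40 h 53 min.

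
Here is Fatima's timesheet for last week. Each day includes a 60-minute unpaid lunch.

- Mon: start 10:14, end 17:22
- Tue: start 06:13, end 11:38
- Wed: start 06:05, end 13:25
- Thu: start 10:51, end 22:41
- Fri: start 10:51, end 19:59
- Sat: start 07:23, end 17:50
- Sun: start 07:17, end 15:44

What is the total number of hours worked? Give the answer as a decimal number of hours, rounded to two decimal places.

52.75 hours

Mon: 10:14–17:22 = 7 h 8 min; less 60 min break → 6 h 8 min
Tue: 06:13–11:38 = 5 h 25 min; less 60 min break → 4 h 25 min
Wed: 06:05–13:25 = 7 h 20 min; less 60 min break → 6 h 20 min
Thu: 10:51–22:41 = 11 h 50 min; less 60 min break → 10 h 50 min
Fri: 10:51–19:59 = 9 h 8 min; less 60 min break → 8 h 8 min
Sat: 07:23–17:50 = 10 h 27 min; less 60 min break → 9 h 27 min
Sun: 07:17–15:44 = 8 h 27 min; less 60 min break → 7 h 27 min
Total: 6 h 8 min + 4 h 25 min + 6 h 20 min + 10 h 50 min + 8 h 8 min + 9 h 27 min + 7 h 27 min = 52 h 45 min.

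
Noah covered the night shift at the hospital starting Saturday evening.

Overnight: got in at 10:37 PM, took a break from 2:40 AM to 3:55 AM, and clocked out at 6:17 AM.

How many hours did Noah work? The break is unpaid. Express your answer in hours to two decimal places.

Overnight: 10:37 PM → midnight = 1 h 23 min; midnight → 6:17 AM = 6 h 17 min; span 7 h 40 min; less 75 min break → 6 h 25 min

6.42 hours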